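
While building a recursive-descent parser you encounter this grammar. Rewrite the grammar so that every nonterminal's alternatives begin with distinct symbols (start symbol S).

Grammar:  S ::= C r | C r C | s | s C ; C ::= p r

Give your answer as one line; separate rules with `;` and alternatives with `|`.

S ::= C r S' | s S''; C ::= p r; S' ::= ε | C; S'' ::= ε | C

S has alternatives sharing prefix 'C r': factor to S → C r S' with S' → ε | C.
S has alternatives sharing prefix 's': factor to S → s S'' with S'' → ε | C.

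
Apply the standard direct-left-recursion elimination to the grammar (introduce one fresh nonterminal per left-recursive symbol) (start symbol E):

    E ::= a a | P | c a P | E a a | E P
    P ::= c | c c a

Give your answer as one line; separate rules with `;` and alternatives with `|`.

E is directly left-recursive.
For E: α = {a a, P}, β = {a a, P, c a P}. Rewrite as E → β E' and E' → α E' | ε.

E ::= a a E' | P E' | c a P E'; P ::= c | c c a; E' ::= a a E' | P E' | ε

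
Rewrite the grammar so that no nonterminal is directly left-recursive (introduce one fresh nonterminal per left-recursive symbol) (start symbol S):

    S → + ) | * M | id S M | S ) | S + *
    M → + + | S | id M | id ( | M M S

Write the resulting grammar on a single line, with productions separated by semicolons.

S → + ) S' | * M S' | id S M S'; M → + + M' | S M' | id M M' | id ( M'; S' → ) S' | + * S' | ε; M' → M S M' | ε

Left recursion appears on S, M.
For S: α = {), + *}, β = {+ ), * M, id S M}. Rewrite as S → β S' and S' → α S' | ε.
For M: α = {M S}, β = {+ +, S, id M, id (}. Rewrite as M → β M' and M' → α M' | ε.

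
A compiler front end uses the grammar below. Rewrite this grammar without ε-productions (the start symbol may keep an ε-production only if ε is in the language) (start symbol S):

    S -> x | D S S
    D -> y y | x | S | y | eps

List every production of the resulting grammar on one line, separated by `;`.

Nullable nonterminals: {D}.
ε ∉ L(G), so no ε-production is kept.
For each production, add variants omitting each subset of nullable occurrences: S → D S S gives D S S | S S.

S -> x | D S S | S S; D -> y y | x | S | y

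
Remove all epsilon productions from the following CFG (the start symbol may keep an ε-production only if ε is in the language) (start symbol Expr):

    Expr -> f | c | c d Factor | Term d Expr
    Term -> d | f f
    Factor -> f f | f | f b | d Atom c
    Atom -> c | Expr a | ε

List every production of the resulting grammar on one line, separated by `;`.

Expr -> f | c | c d Factor | Term d Expr; Term -> d | f f; Factor -> f f | f | f b | d Atom c | d c; Atom -> c | Expr a

Nullable nonterminals: {Atom}.
ε ∉ L(G), so no ε-production is kept.
Add the nullable-subset variants: Factor → d Atom c gives d Atom c | d c.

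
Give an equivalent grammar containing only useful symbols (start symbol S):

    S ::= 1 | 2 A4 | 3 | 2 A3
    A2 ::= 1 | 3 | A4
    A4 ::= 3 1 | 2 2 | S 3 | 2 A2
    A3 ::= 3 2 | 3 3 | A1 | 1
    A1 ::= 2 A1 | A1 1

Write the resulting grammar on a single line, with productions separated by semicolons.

S ::= 1 | 2 A4 | 3 | 2 A3; A2 ::= 1 | 3 | A4; A4 ::= 3 1 | 2 2 | S 3 | 2 A2; A3 ::= 3 2 | 3 3 | 1

Generating nonterminals: {A2, A3, A4, S}.
Reachable from S after that: {A2, A3, A4, S}.
Removed useless symbols: {A1} and every production mentioning them.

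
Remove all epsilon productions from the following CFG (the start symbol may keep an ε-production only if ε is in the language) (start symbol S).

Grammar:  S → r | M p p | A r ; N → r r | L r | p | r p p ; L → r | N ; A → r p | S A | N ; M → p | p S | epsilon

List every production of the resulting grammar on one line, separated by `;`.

Nullable set = {M}.
ε ∉ L(G), so no ε-production is kept.
Add the nullable-subset variants: S → M p p gives M p p | p p.

S → r | M p p | p p | A r; N → r r | L r | p | r p p; L → r | N; A → r p | S A | N; M → p | p S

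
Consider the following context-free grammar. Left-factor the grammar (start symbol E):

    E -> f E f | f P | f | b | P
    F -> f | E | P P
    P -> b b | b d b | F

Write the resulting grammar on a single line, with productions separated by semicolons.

E has alternatives sharing prefix 'f': factor to E → f E' with E' → E f | P | ε.
P has alternatives sharing prefix 'b': factor to P → b P' with P' → b | d b.

E -> b | P | f E'; F -> f | E | P P; P -> F | b P'; E' -> E f | P | ε; P' -> b | d b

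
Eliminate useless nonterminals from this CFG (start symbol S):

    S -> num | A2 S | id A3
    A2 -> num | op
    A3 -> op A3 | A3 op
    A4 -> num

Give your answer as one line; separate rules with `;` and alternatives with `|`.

S -> num | A2 S; A2 -> num | op

Generating nonterminals: {A2, A4, S}.
Reachable from S after that: {A2, S}.
Removed useless symbols: {A3, A4} and every production mentioning them.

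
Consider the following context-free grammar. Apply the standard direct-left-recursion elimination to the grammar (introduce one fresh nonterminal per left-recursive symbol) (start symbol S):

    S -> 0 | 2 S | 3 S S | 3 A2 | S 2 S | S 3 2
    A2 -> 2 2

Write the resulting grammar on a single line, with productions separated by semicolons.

S -> 0 S' | 2 S S' | 3 S S S' | 3 A2 S'; A2 -> 2 2; S' -> 2 S S' | 3 2 S' | ε

Left recursion appears on S.
For S: α = {2 S, 3 2}, β = {0, 2 S, 3 S S, 3 A2}. Rewrite as S → β S' and S' → α S' | ε.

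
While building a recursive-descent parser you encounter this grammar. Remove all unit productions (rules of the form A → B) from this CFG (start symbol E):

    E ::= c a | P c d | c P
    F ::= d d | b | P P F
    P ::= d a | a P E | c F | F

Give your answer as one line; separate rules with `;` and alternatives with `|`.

Unit pairs: P ⇒* {F}.
For every A with A ⇒* B via unit rules, add B's non-unit alternatives to A; then delete every rule of the form X → Y.

E ::= c a | P c d | c P; F ::= d d | b | P P F; P ::= d d | b | P P F | d a | a P E | c F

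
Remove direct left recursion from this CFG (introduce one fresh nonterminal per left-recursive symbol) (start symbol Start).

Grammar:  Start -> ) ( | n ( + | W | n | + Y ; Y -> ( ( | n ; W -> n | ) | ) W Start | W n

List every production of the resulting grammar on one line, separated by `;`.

W is directly left-recursive.
For W: α = {n}, β = {n, ), ) W Start}. Rewrite as W → β W1 and W1 → α W1 | ε.

Start -> ) ( | n ( + | W | n | + Y; Y -> ( ( | n; W -> n W1 | ) W1 | ) W Start W1; W1 -> n W1 | ε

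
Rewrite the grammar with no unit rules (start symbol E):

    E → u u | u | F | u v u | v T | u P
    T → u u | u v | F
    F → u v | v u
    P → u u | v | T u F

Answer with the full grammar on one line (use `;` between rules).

Unit pairs: E ⇒* {F}; T ⇒* {F}.
For each unit pair (A, B), copy every non-unit production of B to A, then drop all unit productions.

E → u u | u | u v u | v T | u P | u v | v u; T → u v | v u | u u; F → u v | v u; P → u u | v | T u F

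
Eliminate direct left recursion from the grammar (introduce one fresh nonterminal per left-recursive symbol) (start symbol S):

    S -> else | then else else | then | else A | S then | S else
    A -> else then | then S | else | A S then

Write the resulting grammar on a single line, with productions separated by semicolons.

Left recursion appears on S, A.
For S: α = {then, else}, β = {else, then else else, then, else A}. Rewrite as S → β S' and S' → α S' | ε.
For A: α = {S then}, β = {else then, then S, else}. Rewrite as A → β A' and A' → α A' | ε.

S -> else S' | then else else S' | then S' | else A S'; A -> else then A' | then S A' | else A'; S' -> then S' | else S' | ε; A' -> S then A' | ε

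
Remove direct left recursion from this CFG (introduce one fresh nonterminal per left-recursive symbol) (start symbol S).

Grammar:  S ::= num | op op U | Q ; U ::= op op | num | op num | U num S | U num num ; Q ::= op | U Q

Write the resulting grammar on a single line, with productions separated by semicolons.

S ::= num | op op U | Q; U ::= op op U' | num U' | op num U'; Q ::= op | U Q; U' ::= num S U' | num num U' | ε

U is directly left-recursive.
For U: α = {num S, num num}, β = {op op, num, op num}. Rewrite as U → β U' and U' → α U' | ε.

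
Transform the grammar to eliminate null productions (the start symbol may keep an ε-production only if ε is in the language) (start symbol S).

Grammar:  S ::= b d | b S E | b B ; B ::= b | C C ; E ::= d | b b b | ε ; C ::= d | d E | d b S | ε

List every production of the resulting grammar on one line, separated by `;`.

Nullable nonterminals: {B, C, E}.
ε ∉ L(G), so no ε-production is kept.
Add the nullable-subset variants: S → b S E gives b S E | b S. S → b B gives b B | b. B → C C gives C C | C.

S ::= b d | b S E | b S | b B | b; B ::= b | C C | C; E ::= d | b b b; C ::= d | d E | d b S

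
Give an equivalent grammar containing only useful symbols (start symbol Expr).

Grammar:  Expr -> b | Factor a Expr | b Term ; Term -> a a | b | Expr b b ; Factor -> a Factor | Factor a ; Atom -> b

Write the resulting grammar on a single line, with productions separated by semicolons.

Expr -> b | b Term; Term -> a a | b | Expr b b

Generating nonterminals: {Atom, Expr, Term}.
Reachable from Expr after that: {Expr, Term}.
Removed useless symbols: {Atom, Factor} and every production mentioning them.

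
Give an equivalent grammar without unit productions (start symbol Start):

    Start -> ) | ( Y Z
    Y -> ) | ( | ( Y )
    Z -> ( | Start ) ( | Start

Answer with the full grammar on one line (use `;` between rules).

Start -> ) | ( Y Z; Y -> ) | ( | ( Y ); Z -> ( | Start ) ( | ) | ( Y Z

Unit pairs: Z ⇒* {Start}.
Replace each nonterminal's rules with the union of the non-unit rules of every nonterminal it unit-derives.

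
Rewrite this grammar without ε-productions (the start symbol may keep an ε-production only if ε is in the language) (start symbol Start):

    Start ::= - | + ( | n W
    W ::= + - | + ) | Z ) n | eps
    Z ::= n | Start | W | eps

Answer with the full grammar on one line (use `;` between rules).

Start ::= - | + ( | n W | n; W ::= + - | + ) | Z ) n | ) n; Z ::= n | Start | W

The nullable symbols are {W, Z}.
ε ∉ L(G), so no ε-production is kept.
Add the nullable-subset variants: Start → n W gives n W | n. W → Z ) n gives Z ) n | ) n.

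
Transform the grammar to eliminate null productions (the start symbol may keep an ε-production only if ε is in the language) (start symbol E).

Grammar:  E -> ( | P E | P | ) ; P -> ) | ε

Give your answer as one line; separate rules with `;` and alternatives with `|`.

Nullable nonterminals: {E, P}.
ε ∈ L(G) since E is nullable, so keep E → ε.
Add the nullable-subset variants: E → P E gives P E | P.

E -> ( | P E | P | ) | ε; P -> )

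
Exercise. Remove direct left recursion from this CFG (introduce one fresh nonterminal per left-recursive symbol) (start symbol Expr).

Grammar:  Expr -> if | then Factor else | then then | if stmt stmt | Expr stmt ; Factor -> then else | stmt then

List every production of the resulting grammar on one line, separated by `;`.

Expr is directly left-recursive.
For Expr: α = {stmt}, β = {if, then Factor else, then then, if stmt stmt}. Rewrite as Expr → β Expr1 and Expr1 → α Expr1 | ε.

Expr -> if Expr1 | then Factor else Expr1 | then then Expr1 | if stmt stmt Expr1; Factor -> then else | stmt then; Expr1 -> stmt Expr1 | ε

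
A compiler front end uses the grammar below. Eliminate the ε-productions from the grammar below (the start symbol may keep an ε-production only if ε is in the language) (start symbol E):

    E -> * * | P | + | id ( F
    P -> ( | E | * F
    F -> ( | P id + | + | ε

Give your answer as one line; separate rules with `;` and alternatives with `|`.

E -> * * | P | + | id ( F | id (; P -> ( | E | * F | *; F -> ( | P id + | +

Nullable nonterminals: {F}.
ε ∉ L(G), so no ε-production is kept.
For each production, add variants omitting each subset of nullable occurrences: E → id ( F gives id ( F | id (. P → * F gives * F | *.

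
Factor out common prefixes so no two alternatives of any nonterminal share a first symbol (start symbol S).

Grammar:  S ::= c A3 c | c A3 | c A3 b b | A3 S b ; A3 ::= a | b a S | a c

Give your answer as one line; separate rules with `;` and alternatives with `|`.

S has alternatives sharing prefix 'c A3': factor to S → c A3 S' with S' → c | ε | b b.
A3 has alternatives sharing prefix 'a': factor to A3 → a A3' with A3' → ε | c.

S ::= A3 S b | c A3 S'; A3 ::= b a S | a A3'; S' ::= c | ε | b b; A3' ::= ε | c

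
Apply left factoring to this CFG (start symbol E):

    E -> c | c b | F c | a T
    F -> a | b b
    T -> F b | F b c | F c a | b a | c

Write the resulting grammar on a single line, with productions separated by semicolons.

E has alternatives sharing prefix 'c': factor to E → c E' with E' → ε | b.
T has alternatives sharing prefix 'F': factor to T → F T' with T' → b | b c | c a.
T' has alternatives sharing prefix 'b': factor to T' → b T'' with T'' → ε | c.

E -> F c | a T | c E'; F -> a | b b; T -> b a | c | F T'; E' -> ε | b; T' -> c a | b T''; T'' -> ε | c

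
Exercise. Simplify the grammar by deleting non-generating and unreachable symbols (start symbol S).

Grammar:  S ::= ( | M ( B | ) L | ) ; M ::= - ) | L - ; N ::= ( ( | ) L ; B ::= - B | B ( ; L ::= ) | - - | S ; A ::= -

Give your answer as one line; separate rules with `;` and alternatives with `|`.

S ::= ( | ) L | ); L ::= ) | - - | S

Generating nonterminals: {A, L, M, N, S}.
Reachable from S after that: {L, S}.
Removed useless symbols: {A, B, M, N} and every production mentioning them.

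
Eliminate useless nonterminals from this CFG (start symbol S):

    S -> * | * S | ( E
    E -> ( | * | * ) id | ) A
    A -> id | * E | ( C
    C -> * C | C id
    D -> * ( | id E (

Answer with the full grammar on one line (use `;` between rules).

Generating nonterminals: {A, D, E, S}.
Reachable from S after that: {A, E, S}.
Removed useless symbols: {C, D} and every production mentioning them.

S -> * | * S | ( E; E -> ( | * | * ) id | ) A; A -> id | * E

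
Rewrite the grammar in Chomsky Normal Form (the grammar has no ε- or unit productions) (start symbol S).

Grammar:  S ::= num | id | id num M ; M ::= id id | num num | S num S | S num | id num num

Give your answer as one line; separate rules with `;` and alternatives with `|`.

S ::= num | id | X1 Y1; M ::= X1 X1 | X2 X2 | S Y2 | S X2 | X1 Y3; X1 ::= id; X2 ::= num; Y1 ::= X2 M; Y2 ::= X2 S; Y3 ::= X2 X2

Introduce a nonterminal for each terminal appearing in a rule of length ≥ 2: X1 → id, X2 → num.
Binarize each right-hand side of length ≥ 3 by chaining fresh nonterminals (Y1, Y2, …): affected rules were S → X1 X2 M; M → S X2 S; M → X1 X2 X2.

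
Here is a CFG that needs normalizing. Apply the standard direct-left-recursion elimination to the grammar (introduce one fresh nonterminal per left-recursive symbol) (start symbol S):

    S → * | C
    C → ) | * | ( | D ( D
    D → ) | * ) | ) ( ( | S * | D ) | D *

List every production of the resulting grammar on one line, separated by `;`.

Left recursion appears on D.
For D: α = {), *}, β = {), * ), ) ( (, S *}. Rewrite as D → β D' and D' → α D' | ε.

S → * | C; C → ) | * | ( | D ( D; D → ) D' | * ) D' | ) ( ( D' | S * D'; D' → ) D' | * D' | ε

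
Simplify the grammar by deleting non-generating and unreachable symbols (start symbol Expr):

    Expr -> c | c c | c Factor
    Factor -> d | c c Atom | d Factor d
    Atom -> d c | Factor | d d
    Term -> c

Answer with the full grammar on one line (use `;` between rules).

Expr -> c | c c | c Factor; Factor -> d | c c Atom | d Factor d; Atom -> d c | Factor | d d

Generating nonterminals: {Atom, Expr, Factor, Term}.
Reachable from Expr after that: {Atom, Expr, Factor}.
Removed useless symbols: {Term} and every production mentioning them.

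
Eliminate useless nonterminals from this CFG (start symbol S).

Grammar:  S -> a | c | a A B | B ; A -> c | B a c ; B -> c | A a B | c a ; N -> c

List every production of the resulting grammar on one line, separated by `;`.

Generating nonterminals: {A, B, N, S}.
Reachable from S after that: {A, B, S}.
Removed useless symbols: {N} and every production mentioning them.

S -> a | c | a A B | B; A -> c | B a c; B -> c | A a B | c a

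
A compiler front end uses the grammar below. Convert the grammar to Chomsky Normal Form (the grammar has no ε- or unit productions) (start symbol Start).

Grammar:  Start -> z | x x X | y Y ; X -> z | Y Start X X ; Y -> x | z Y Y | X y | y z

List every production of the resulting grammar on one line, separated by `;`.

Introduce a nonterminal for each terminal appearing in a rule of length ≥ 2: X1 → x, X2 → y, X3 → z.
Binarize each right-hand side of length ≥ 3 by chaining fresh nonterminals (Y1, Y2, …): affected rules were Start → X1 X1 X; X → Y Start X X; Y → X3 Y Y.

Start -> z | X1 Y1 | X2 Y; X -> z | Y Y2; Y -> x | X3 Y4 | X X2 | X2 X3; X1 -> x; X2 -> y; X3 -> z; Y1 -> X1 X; Y2 -> Start Y3; Y3 -> X X; Y4 -> Y Y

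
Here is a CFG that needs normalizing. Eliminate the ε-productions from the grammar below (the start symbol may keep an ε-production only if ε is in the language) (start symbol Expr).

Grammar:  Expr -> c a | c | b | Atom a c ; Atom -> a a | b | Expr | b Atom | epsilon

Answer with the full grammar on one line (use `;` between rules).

Expr -> c a | c | b | Atom a c | a c; Atom -> a a | b | Expr | b Atom

The nullable symbols are {Atom}.
ε ∉ L(G), so no ε-production is kept.
Expand every rule over subsets of its nullable positions: Expr → Atom a c gives Atom a c | a c.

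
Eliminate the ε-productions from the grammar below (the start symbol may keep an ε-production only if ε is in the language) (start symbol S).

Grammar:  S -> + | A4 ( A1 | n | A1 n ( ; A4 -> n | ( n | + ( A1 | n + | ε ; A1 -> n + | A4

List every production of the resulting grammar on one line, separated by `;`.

S -> + | A4 ( A1 | A4 ( | ( A1 | ( | n | A1 n ( | n (; A4 -> n | ( n | + ( A1 | + ( | n +; A1 -> n + | A4

Nullable set = {A1, A4}.
ε ∉ L(G), so no ε-production is kept.
For each production, add variants omitting each subset of nullable occurrences: S → A4 ( A1 gives A4 ( A1 | A4 ( | ( A1 | (. S → A1 n ( gives A1 n ( | n (. A4 → + ( A1 gives + ( A1 | + (.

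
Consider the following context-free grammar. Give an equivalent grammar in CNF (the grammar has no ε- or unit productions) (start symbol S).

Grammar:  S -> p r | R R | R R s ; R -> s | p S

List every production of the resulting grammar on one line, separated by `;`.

S -> X1 X2 | R R | R Y1; R -> s | X1 S; X1 -> p; X2 -> r; X3 -> s; Y1 -> R X3

Introduce a nonterminal for each terminal appearing in a rule of length ≥ 2: X1 → p, X2 → r, X3 → s.
Binarize each right-hand side of length ≥ 3 by chaining fresh nonterminals (Y1, Y2, …): affected rules were S → R R X3.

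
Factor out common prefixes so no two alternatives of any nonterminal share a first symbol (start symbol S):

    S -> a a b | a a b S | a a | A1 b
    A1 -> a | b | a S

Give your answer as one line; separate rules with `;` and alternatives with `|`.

S has alternatives sharing prefix 'a a': factor to S → a a S' with S' → b | b S | ε.
A1 has alternatives sharing prefix 'a': factor to A1 → a A1' with A1' → ε | S.
S' has alternatives sharing prefix 'b': factor to S' → b S'' with S'' → ε | S.

S -> A1 b | a a S'; A1 -> b | a A1'; S' -> ε | b S''; A1' -> ε | S; S'' -> ε | S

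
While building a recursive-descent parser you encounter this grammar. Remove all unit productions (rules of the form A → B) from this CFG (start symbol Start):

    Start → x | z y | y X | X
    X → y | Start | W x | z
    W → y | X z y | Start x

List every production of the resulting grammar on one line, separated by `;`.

Start → x | z y | y X | y | W x | z; X → x | z y | y X | y | W x | z; W → y | X z y | Start x

Unit pairs: Start ⇒* {X}; X ⇒* {Start}.
Replace each nonterminal's rules with the union of the non-unit rules of every nonterminal it unit-derives.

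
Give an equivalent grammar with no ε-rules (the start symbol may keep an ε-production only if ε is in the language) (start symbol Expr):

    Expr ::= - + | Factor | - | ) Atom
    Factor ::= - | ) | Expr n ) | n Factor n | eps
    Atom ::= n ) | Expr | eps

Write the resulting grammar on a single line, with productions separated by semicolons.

The nullable symbols are {Atom, Expr, Factor}.
ε ∈ L(G) since Expr is nullable, so keep Expr → ε.
Add the nullable-subset variants: Expr → ) Atom gives ) Atom | ). Factor → Expr n ) gives Expr n ) | n ). Factor → n Factor n gives n Factor n | n n.

Expr ::= - + | Factor | - | ) Atom | ) | eps; Factor ::= - | ) | Expr n ) | n ) | n Factor n | n n; Atom ::= n ) | Expr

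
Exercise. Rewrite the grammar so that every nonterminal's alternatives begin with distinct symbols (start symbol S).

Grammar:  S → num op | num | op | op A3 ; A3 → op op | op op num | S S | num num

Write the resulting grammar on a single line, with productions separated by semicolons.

S has alternatives sharing prefix 'num': factor to S → num S' with S' → op | ε.
S has alternatives sharing prefix 'op': factor to S → op S'' with S'' → ε | A3.
A3 has alternatives sharing prefix 'op op': factor to A3 → op op A3' with A3' → ε | num.

S → num S' | op S''; A3 → S S | num num | op op A3'; S' → op | ε; S'' → ε | A3; A3' → ε | num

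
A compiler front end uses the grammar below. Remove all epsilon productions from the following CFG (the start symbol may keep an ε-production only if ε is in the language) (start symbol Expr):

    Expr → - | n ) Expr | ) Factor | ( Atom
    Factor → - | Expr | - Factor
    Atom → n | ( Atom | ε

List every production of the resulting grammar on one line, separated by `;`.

Nullable nonterminals: {Atom}.
ε ∉ L(G), so no ε-production is kept.
Expand every rule over subsets of its nullable positions: Expr → ( Atom gives ( Atom | (. Atom → ( Atom gives ( Atom | (.

Expr → - | n ) Expr | ) Factor | ( Atom | (; Factor → - | Expr | - Factor; Atom → n | ( Atom | (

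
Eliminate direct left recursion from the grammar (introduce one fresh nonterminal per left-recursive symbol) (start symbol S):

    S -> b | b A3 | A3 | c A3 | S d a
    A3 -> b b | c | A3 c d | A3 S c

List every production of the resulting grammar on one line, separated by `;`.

S, A3 are directly left-recursive.
For S: α = {d a}, β = {b, b A3, A3, c A3}. Rewrite as S → β S' and S' → α S' | ε.
For A3: α = {c d, S c}, β = {b b, c}. Rewrite as A3 → β A3' and A3' → α A3' | ε.

S -> b S' | b A3 S' | A3 S' | c A3 S'; A3 -> b b A3' | c A3'; S' -> d a S' | ε; A3' -> c d A3' | S c A3' | ε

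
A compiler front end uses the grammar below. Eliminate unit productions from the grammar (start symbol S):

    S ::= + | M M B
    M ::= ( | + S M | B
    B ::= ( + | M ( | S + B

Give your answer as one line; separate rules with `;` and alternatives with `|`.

S ::= + | M M B; M ::= ( + | M ( | S + B | ( | + S M; B ::= ( + | M ( | S + B

Unit pairs: M ⇒* {B}.
Replace each nonterminal's rules with the union of the non-unit rules of every nonterminal it unit-derives.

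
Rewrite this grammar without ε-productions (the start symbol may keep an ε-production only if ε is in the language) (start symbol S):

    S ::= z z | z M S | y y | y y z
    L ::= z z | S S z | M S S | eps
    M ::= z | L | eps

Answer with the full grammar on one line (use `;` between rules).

Nullable nonterminals: {L, M}.
ε ∉ L(G), so no ε-production is kept.
Add the nullable-subset variants: S → z M S gives z M S | z S. L → M S S gives M S S | S S.

S ::= z z | z M S | z S | y y | y y z; L ::= z z | S S z | M S S | S S; M ::= z | L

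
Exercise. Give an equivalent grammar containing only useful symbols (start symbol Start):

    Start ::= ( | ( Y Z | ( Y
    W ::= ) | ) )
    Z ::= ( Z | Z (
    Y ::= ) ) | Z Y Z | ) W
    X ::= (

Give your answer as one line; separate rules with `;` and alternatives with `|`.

Generating nonterminals: {Start, W, X, Y}.
Reachable from Start after that: {Start, W, Y}.
Removed useless symbols: {X, Z} and every production mentioning them.

Start ::= ( | ( Y; W ::= ) | ) ); Y ::= ) ) | ) W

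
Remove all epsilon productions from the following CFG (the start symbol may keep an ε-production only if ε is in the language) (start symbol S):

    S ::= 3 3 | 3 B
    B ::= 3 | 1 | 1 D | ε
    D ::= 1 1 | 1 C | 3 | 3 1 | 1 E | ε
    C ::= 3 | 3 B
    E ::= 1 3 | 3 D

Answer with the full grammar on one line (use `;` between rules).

Nullable nonterminals: {B, D}.
ε ∉ L(G), so no ε-production is kept.
Add the nullable-subset variants: S → 3 B gives 3 B | 3. E → 3 D gives 3 D | 3.

S ::= 3 3 | 3 B | 3; B ::= 3 | 1 | 1 D; D ::= 1 1 | 1 C | 3 | 3 1 | 1 E; C ::= 3 | 3 B; E ::= 1 3 | 3 D | 3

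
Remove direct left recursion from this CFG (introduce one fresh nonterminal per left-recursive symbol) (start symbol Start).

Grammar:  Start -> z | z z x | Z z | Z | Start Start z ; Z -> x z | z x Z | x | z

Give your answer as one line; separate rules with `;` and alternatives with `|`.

Left recursion appears on Start.
For Start: α = {Start z}, β = {z, z z x, Z z, Z}. Rewrite as Start → β Start1 and Start1 → α Start1 | ε.

Start -> z Start1 | z z x Start1 | Z z Start1 | Z Start1; Z -> x z | z x Z | x | z; Start1 -> Start z Start1 | ε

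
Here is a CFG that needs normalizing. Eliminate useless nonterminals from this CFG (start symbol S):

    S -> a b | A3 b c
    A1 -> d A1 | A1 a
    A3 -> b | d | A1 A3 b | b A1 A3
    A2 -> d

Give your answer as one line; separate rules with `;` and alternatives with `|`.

S -> a b | A3 b c; A3 -> b | d

Generating nonterminals: {A2, A3, S}.
Reachable from S after that: {A3, S}.
Removed useless symbols: {A1, A2} and every production mentioning them.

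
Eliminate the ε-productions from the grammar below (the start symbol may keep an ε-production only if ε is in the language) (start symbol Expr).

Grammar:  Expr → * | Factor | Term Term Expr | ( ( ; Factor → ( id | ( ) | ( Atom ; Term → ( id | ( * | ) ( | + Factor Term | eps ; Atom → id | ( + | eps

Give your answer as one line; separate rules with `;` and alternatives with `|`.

The nullable symbols are {Atom, Term}.
ε ∉ L(G), so no ε-production is kept.
Add the nullable-subset variants: Expr → Term Term Expr gives Term Term Expr | Term Expr. Factor → ( Atom gives ( Atom | (. Term → + Factor Term gives + Factor Term | + Factor.

Expr → * | Factor | Term Term Expr | Term Expr | ( (; Factor → ( id | ( ) | ( Atom | (; Term → ( id | ( * | ) ( | + Factor Term | + Factor; Atom → id | ( +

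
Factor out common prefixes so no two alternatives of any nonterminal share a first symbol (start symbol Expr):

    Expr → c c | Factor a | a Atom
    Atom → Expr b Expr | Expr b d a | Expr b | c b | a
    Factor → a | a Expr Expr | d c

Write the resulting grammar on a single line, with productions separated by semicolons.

Atom has alternatives sharing prefix 'Expr b': factor to Atom → Expr b Atom1 with Atom1 → Expr | d a | ε.
Factor has alternatives sharing prefix 'a': factor to Factor → a Factor1 with Factor1 → ε | Expr Expr.

Expr → c c | Factor a | a Atom; Atom → c b | a | Expr b Atom1; Factor → d c | a Factor1; Atom1 → Expr | d a | ε; Factor1 → ε | Expr Expr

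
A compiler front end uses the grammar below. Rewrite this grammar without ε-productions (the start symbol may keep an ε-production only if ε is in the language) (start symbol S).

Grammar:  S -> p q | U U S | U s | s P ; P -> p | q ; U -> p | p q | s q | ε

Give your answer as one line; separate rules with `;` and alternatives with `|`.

S -> p q | U U S | U S | U s | s | s P; P -> p | q; U -> p | p q | s q

Nullable nonterminals: {U}.
ε ∉ L(G), so no ε-production is kept.
For each production, add variants omitting each subset of nullable occurrences: S → U U S gives U U S | U S. S → U s gives U s | s.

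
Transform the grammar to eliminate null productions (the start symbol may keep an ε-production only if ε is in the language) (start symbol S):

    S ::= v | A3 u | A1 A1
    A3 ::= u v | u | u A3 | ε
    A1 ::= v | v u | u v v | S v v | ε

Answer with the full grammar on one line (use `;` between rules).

Nullable set = {A1, A3, S}.
ε ∈ L(G) since S is nullable, so keep S → ε.
For each production, add variants omitting each subset of nullable occurrences: S → A3 u gives A3 u | u. S → A1 A1 gives A1 A1 | A1. A1 → S v v gives S v v | v v.

S ::= v | A3 u | u | A1 A1 | A1 | ε; A3 ::= u v | u | u A3; A1 ::= v | v u | u v v | S v v | v v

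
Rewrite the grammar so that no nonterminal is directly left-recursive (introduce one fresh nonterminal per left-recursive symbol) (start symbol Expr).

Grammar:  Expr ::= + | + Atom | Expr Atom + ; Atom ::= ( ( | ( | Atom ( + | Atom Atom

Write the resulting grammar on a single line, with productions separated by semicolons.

Expr, Atom are directly left-recursive.
For Expr: α = {Atom +}, β = {+, + Atom}. Rewrite as Expr → β Expr1 and Expr1 → α Expr1 | ε.
For Atom: α = {( +, Atom}, β = {( (, (}. Rewrite as Atom → β Atom1 and Atom1 → α Atom1 | ε.

Expr ::= + Expr1 | + Atom Expr1; Atom ::= ( ( Atom1 | ( Atom1; Expr1 ::= Atom + Expr1 | ε; Atom1 ::= ( + Atom1 | Atom Atom1 | ε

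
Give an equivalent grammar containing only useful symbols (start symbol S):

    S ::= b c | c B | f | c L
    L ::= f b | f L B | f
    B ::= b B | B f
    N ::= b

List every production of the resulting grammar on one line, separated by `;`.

Generating nonterminals: {L, N, S}.
Reachable from S after that: {L, S}.
Removed useless symbols: {B, N} and every production mentioning them.

S ::= b c | f | c L; L ::= f b | f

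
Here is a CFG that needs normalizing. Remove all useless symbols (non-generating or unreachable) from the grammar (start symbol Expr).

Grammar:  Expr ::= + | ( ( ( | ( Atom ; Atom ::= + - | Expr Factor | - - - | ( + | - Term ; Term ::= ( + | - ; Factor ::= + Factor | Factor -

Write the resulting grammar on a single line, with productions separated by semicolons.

Expr ::= + | ( ( ( | ( Atom; Atom ::= + - | - - - | ( + | - Term; Term ::= ( + | -

Generating nonterminals: {Atom, Expr, Term}.
Reachable from Expr after that: {Atom, Expr, Term}.
Removed useless symbols: {Factor} and every production mentioning them.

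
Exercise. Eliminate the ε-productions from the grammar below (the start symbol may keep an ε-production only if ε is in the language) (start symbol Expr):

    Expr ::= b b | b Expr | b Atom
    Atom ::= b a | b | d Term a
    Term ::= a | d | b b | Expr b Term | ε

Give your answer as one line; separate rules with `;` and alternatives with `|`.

Expr ::= b b | b Expr | b Atom; Atom ::= b a | b | d Term a | d a; Term ::= a | d | b b | Expr b Term | Expr b

The nullable symbols are {Term}.
ε ∉ L(G), so no ε-production is kept.
Expand every rule over subsets of its nullable positions: Atom → d Term a gives d Term a | d a. Term → Expr b Term gives Expr b Term | Expr b.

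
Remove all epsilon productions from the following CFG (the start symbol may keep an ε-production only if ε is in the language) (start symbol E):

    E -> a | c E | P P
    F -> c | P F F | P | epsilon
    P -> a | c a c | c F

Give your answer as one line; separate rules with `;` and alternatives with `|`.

E -> a | c E | P P; F -> c | P F F | P F | P; P -> a | c a c | c F | c

Nullable nonterminals: {F}.
ε ∉ L(G), so no ε-production is kept.
For each production, add variants omitting each subset of nullable occurrences: F → P F F gives P F F | P F | P. P → c F gives c F | c.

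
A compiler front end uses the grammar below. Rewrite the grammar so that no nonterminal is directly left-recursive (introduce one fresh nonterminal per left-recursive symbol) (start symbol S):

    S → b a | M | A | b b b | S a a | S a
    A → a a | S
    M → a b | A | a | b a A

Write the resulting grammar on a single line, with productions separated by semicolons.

S → b a S' | M S' | A S' | b b b S'; A → a a | S; M → a b | A | a | b a A; S' → a a S' | a S' | ε

Left recursion appears on S.
For S: α = {a a, a}, β = {b a, M, A, b b b}. Rewrite as S → β S' and S' → α S' | ε.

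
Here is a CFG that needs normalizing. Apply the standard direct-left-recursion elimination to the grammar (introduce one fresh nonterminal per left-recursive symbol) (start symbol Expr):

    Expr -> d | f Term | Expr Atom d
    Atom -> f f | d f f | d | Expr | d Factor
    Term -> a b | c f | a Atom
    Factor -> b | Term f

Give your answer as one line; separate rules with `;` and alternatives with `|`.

Expr -> d Expr1 | f Term Expr1; Atom -> f f | d f f | d | Expr | d Factor; Term -> a b | c f | a Atom; Factor -> b | Term f; Expr1 -> Atom d Expr1 | ε

Left recursion appears on Expr.
For Expr: α = {Atom d}, β = {d, f Term}. Rewrite as Expr → β Expr1 and Expr1 → α Expr1 | ε.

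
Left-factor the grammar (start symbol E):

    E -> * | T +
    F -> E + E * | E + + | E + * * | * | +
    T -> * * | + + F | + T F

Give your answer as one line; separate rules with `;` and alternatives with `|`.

E -> * | T +; F -> * | + | E + F'; T -> * * | + T'; F' -> E * | + | * *; T' -> + F | T F

F has alternatives sharing prefix 'E +': factor to F → E + F' with F' → E * | + | * *.
T has alternatives sharing prefix '+': factor to T → + T' with T' → + F | T F.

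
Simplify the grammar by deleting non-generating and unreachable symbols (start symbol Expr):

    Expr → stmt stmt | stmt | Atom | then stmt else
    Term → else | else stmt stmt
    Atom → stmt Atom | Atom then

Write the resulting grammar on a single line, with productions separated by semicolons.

Expr → stmt stmt | stmt | then stmt else

Generating nonterminals: {Expr, Term}.
Reachable from Expr after that: {Expr}.
Removed useless symbols: {Atom, Term} and every production mentioning them.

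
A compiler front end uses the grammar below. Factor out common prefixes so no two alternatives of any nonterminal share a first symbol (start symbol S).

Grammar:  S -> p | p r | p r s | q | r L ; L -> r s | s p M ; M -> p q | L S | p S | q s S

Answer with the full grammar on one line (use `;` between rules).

S has alternatives sharing prefix 'p': factor to S → p S' with S' → ε | r | r s.
M has alternatives sharing prefix 'p': factor to M → p M' with M' → q | S.
S' has alternatives sharing prefix 'r': factor to S' → r S'' with S'' → ε | s.

S -> q | r L | p S'; L -> r s | s p M; M -> L S | q s S | p M'; S' -> ε | r S''; M' -> q | S; S'' -> ε | s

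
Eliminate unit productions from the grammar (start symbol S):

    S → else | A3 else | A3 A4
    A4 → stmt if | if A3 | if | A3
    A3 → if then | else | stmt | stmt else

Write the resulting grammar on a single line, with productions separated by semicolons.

Unit pairs: A4 ⇒* {A3}.
For every A with A ⇒* B via unit rules, add B's non-unit alternatives to A; then delete every rule of the form X → Y.

S → else | A3 else | A3 A4; A4 → stmt if | if A3 | if | if then | else | stmt | stmt else; A3 → if then | else | stmt | stmt else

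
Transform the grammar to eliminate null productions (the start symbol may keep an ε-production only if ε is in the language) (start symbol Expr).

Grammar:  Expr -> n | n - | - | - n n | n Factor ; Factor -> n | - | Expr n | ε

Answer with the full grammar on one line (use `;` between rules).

Expr -> n | n - | - | - n n | n Factor; Factor -> n | - | Expr n

Nullable set = {Factor}.
ε ∉ L(G), so no ε-production is kept.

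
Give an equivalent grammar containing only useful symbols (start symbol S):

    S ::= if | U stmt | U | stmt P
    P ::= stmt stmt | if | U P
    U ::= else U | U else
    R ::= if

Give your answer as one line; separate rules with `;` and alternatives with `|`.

S ::= if | stmt P; P ::= stmt stmt | if

Generating nonterminals: {P, R, S}.
Reachable from S after that: {P, S}.
Removed useless symbols: {R, U} and every production mentioning them.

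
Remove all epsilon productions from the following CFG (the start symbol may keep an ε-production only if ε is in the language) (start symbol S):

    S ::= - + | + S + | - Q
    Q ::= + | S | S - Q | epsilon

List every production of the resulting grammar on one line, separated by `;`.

S ::= - + | + S + | - Q | -; Q ::= + | S | S - Q | S -

The nullable symbols are {Q}.
ε ∉ L(G), so no ε-production is kept.
Expand every rule over subsets of its nullable positions: S → - Q gives - Q | -. Q → S - Q gives S - Q | S -.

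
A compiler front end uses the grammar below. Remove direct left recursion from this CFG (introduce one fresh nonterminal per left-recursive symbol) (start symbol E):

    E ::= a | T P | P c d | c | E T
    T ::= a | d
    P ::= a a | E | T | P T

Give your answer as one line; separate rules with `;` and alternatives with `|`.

Directly left-recursive nonterminals: E, P.
For E: α = {T}, β = {a, T P, P c d, c}. Rewrite as E → β E' and E' → α E' | ε.
For P: α = {T}, β = {a a, E, T}. Rewrite as P → β P' and P' → α P' | ε.

E ::= a E' | T P E' | P c d E' | c E'; T ::= a | d; P ::= a a P' | E P' | T P'; E' ::= T E' | ε; P' ::= T P' | ε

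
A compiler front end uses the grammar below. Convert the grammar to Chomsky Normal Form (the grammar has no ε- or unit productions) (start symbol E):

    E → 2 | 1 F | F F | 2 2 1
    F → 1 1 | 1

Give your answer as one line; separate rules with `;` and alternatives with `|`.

Introduce a nonterminal for each terminal appearing in a rule of length ≥ 2: X1 → 1, X2 → 2.
Binarize each right-hand side of length ≥ 3 by chaining fresh nonterminals (Y1, Y2, …): affected rules were E → X2 X2 X1.

E → 2 | X1 F | F F | X2 Y1; F → X1 X1 | 1; X1 → 1; X2 → 2; Y1 → X2 X1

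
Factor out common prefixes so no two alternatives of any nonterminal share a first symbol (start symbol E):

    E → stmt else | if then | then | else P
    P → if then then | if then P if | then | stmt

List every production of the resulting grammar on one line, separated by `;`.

P has alternatives sharing prefix 'if then': factor to P → if then P' with P' → then | P if.

E → stmt else | if then | then | else P; P → then | stmt | if then P'; P' → then | P if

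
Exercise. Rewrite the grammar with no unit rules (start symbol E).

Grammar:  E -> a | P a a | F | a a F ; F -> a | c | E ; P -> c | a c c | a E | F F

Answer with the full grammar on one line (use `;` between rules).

E -> a | P a a | a a F | c; F -> a | P a a | a a F | c; P -> c | a c c | a E | F F

Unit pairs: E ⇒* {F}; F ⇒* {E}.
For every A with A ⇒* B via unit rules, add B's non-unit alternatives to A; then delete every rule of the form X → Y.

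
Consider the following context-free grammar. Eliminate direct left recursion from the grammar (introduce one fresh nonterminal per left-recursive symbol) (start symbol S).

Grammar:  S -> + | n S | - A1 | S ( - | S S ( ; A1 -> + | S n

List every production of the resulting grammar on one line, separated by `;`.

Left recursion appears on S.
For S: α = {( -, S (}, β = {+, n S, - A1}. Rewrite as S → β S' and S' → α S' | ε.

S -> + S' | n S S' | - A1 S'; A1 -> + | S n; S' -> ( - S' | S ( S' | ε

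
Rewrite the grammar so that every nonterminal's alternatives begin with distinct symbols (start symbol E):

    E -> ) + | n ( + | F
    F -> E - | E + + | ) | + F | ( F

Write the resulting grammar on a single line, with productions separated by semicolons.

F has alternatives sharing prefix 'E': factor to F → E F' with F' → - | + +.

E -> ) + | n ( + | F; F -> ) | + F | ( F | E F'; F' -> - | + +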